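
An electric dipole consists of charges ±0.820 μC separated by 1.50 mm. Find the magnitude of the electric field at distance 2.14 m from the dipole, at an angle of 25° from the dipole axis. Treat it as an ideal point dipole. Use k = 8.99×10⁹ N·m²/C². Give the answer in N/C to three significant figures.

E ≈ 2.10 N/C

Dipole moment p = qd = (8.20×10⁻⁷ C)(0.00150 m) = 1.23×10⁻⁹ C·m.
At angle θ the dipole field magnitude is E = (kp/r³)·√(1 + 3cos²θ).
kp/r³ = (8.99×10⁹)(1.23×10⁻⁹) / (2.14)³ = 1.128 N/C.
√(1 + 3cos²25°) = √(1 + 3·0.8214) = √3.4642 ≈ 1.8612.
E ≈ 1.128 × 1.861 = 2.100 N/C.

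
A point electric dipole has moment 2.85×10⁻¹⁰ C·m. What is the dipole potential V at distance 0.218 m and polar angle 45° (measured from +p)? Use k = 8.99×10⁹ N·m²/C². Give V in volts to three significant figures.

The dipole potential is V = kp cosθ / r².
V = (8.99×10⁹)(2.85×10⁻¹⁰)·cos45° / (0.218)² = 38.12 V.

V ≈ 38.1 V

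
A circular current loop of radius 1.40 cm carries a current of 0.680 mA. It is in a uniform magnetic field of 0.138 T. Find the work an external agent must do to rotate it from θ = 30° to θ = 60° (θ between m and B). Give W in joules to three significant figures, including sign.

Magnetic moment m = IA = Iπa² = (6.80×10⁻⁴)·π·(0.0140)² = 4.187×10⁻⁷ A·m².
W_ext = ΔU = −mB cosθ₂ + mB cosθ₁ = mB(cosθ₁ − cosθ₂).
W = (4.187×10⁻⁷)(0.138)·(cos30° − cos60°) = (5.778×10⁻⁸)·(+0.3660) = 2.115×10⁻⁸ J.

W ≈ 2.11×10⁻⁸ J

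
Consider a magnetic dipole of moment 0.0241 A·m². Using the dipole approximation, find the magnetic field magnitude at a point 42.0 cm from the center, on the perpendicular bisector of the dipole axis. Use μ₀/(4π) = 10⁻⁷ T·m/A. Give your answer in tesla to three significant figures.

B ≈ 3.25×10⁻⁸ T

In the equatorial plane B = (μ₀/4π)·m/r³ (half the axial value).
B = (10⁻⁷)·(0.0241) / (0.420)³ = 3.253×10⁻⁸ T.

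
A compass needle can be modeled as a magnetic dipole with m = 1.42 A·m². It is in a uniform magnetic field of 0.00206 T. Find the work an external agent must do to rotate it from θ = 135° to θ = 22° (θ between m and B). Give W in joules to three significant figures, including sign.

W ≈ -0.00478 J

W_ext = ΔU = −mB cosθ₂ + mB cosθ₁ = mB(cosθ₁ − cosθ₂).
W = (1.42)(0.00206)·(cos135° − cos22°) = (0.002925)·(-1.6343) = -0.004781 J.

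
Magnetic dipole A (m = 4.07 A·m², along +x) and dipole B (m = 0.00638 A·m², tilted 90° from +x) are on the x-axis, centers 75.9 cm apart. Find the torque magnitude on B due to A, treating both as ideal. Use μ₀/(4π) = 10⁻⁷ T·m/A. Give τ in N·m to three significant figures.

τ ≈ 1.19×10⁻⁸ N·m

Dipole B is on the axis of dipole A, so B₁ there is axial: B₁ = (μ₀/4π)·2m₁/r³ along +x.
B₁ = 2(10⁻⁷)(4.07)/(0.759)³ = 1.862×10⁻⁶ T.
τ = m₂ B₁ sinθ.
τ = (0.00638)(1.862×10⁻⁶)·sin90° = 1.188×10⁻⁸ N·m.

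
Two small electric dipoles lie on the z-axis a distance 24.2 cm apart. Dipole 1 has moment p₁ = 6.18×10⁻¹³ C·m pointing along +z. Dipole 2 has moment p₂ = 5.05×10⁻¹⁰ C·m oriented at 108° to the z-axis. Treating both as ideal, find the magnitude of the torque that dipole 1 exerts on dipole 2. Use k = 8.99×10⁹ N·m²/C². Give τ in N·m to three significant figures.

The second dipole sits on the axis of the first, so the field there is axial: E₁ = 2kp₁/r³ along +z.
E₁ = 2(8.99×10⁹)(6.18×10⁻¹³)/(0.242)³ = 0.7840 N/C.
Torque on the second dipole: τ = p₂ E₁ sinθ.
τ = (5.05×10⁻¹⁰)(0.7840)·sin108° = 3.766×10⁻¹⁰ N·m.

τ ≈ 3.77×10⁻¹⁰ N·m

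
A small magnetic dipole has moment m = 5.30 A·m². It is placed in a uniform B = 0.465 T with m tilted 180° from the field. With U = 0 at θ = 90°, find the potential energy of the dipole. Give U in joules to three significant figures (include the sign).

U ≈ 2.46 J

U = −m·B = −mB cosθ.
U = −(5.30)(0.465)·cos180° = 2.464 J.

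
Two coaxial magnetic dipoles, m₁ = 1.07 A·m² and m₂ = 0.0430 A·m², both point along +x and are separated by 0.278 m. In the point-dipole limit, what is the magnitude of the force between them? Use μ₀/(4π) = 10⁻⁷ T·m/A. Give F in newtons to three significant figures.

F ≈ 4.62×10⁻⁶ N

On-axis B of dipole 1: B = (μ₀/4π)·2m₁/r³. Force on dipole 2: F = m₂·dB/dr.
dB/dr = −(μ₀/4π)·6m₁/r⁴, so |F| = (μ₀/4π)·6m₁m₂/r⁴.
F = 6(10⁻⁷)(1.07)(0.0430)/(0.278)⁴ = 4.622×10⁻⁶ N.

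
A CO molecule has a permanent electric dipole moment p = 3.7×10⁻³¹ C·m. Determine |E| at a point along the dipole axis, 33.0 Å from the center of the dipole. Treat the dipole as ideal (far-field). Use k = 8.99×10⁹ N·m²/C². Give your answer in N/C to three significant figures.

On the dipole axis E = 2kp/r³.
E = 2·(8.99×10⁹)(3.70×10⁻³¹) / (3.30×10⁻⁹)³ = 1.851×10⁵ N/C.

E ≈ 1.85×10⁵ N/C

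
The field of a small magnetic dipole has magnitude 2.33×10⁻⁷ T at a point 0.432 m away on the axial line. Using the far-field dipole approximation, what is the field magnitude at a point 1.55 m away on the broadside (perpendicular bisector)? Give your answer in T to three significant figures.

Dipole fields scale as 1/r³ in the far field.
The axial field is twice the equatorial field at the same r, so the geometry factor is 1/2.
B₂ = B₁ · (1/2) · (r₁/r₂)³ = 2.33×10⁻⁷ · 0.5 · (0.432/1.55)³.
(r₁/r₂)³ = (0.2787)³ = 0.02165.
B₂ ≈ 2.522×10⁻⁹ T.

B ≈ 2.52×10⁻⁹ T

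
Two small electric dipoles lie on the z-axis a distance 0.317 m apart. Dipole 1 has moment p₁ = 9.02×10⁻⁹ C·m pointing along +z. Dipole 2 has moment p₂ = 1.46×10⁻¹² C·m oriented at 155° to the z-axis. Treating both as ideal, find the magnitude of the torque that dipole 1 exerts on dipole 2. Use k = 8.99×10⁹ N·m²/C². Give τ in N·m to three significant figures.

τ ≈ 3.14×10⁻⁹ N·m

The second dipole sits on the axis of the first, so the field there is axial: E₁ = 2kp₁/r³ along +z.
E₁ = 2(8.99×10⁹)(9.02×10⁻⁹)/(0.317)³ = 5091 N/C.
Torque on the second dipole: τ = p₂ E₁ sinθ.
τ = (1.46×10⁻¹²)(5091)·sin155° = 3.141×10⁻⁹ N·m.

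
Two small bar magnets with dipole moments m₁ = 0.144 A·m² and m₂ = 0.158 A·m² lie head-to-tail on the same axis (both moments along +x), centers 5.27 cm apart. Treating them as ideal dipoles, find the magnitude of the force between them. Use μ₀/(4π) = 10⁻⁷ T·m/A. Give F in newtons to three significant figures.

On-axis B of dipole 1: B = (μ₀/4π)·2m₁/r³. Force on dipole 2: F = m₂·dB/dr.
dB/dr = −(μ₀/4π)·6m₁/r⁴, so |F| = (μ₀/4π)·6m₁m₂/r⁴.
F = 6(10⁻⁷)(0.144)(0.158)/(0.0527)⁴ = 0.001770 N.

F ≈ 0.00177 N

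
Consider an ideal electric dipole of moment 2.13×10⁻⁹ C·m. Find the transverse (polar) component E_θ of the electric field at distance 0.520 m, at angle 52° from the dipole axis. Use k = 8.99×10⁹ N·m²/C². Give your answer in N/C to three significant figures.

E_θ ≈ 107 N/C

For a dipole, E_θ = (kp sinθ)/r³.
kp/r³ = (8.99×10⁹)(2.13×10⁻⁹)/(0.520)³ = 136.2 N/C.
E_θ = 136.2·sin52° = 107.3 N/C.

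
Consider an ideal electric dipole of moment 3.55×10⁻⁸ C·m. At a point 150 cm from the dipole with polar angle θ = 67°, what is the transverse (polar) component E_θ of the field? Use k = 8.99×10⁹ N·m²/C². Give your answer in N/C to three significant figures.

E_θ ≈ 87.0 N/C

For a dipole, E_θ = (kp sinθ)/r³.
kp/r³ = (8.99×10⁹)(3.55×10⁻⁸)/(1.50)³ = 94.56 N/C.
E_θ = 94.56·sin67° = 87.04 N/C.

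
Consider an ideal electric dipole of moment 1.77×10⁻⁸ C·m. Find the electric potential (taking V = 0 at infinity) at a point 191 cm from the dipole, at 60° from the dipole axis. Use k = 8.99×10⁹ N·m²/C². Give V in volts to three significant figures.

V ≈ 21.8 V

The dipole potential is V = kp cosθ / r².
V = (8.99×10⁹)(1.77×10⁻⁸)·cos60° / (1.91)² = 21.81 V.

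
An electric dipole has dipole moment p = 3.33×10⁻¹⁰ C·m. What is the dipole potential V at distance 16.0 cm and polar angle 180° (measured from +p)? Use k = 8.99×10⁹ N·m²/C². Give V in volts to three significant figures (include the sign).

V ≈ -117 V

The dipole potential is V = kp cosθ / r².
V = (8.99×10⁹)(3.33×10⁻¹⁰)·cos180° / (0.160)² = -116.9 V.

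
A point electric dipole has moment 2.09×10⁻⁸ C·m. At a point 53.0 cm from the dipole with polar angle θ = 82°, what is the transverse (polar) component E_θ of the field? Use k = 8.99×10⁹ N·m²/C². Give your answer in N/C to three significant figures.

For a dipole, E_θ = (kp sinθ)/r³.
kp/r³ = (8.99×10⁹)(2.09×10⁻⁸)/(0.530)³ = 1262 N/C.
E_θ = 1262·sin82° = 1250 N/C.

E_θ ≈ 1250 N/C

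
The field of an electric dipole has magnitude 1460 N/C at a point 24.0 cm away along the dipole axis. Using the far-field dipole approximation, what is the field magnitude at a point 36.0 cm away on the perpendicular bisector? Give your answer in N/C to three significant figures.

Dipole fields scale as 1/r³ in the far field.
The axial field is twice the equatorial field at the same r, so the geometry factor is 1/2.
E₂ = E₁ · (1/2) · (r₁/r₂)³ = 1460 · 0.5 · (24.0/36.0)³.
(r₁/r₂)³ = (0.6667)³ = 0.2963.
E₂ ≈ 216.3 N/C.

E ≈ 216 N/C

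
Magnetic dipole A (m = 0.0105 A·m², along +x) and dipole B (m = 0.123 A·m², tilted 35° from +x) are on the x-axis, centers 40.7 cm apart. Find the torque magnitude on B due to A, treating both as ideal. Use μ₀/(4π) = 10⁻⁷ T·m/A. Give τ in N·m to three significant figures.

τ ≈ 2.20×10⁻⁹ N·m

Dipole B is on the axis of dipole A, so B₁ there is axial: B₁ = (μ₀/4π)·2m₁/r³ along +x.
B₁ = 2(10⁻⁷)(0.0105)/(0.407)³ = 3.115×10⁻⁸ T.
τ = m₂ B₁ sinθ.
τ = (0.123)(3.115×10⁻⁸)·sin35° = 2.198×10⁻⁹ N·m.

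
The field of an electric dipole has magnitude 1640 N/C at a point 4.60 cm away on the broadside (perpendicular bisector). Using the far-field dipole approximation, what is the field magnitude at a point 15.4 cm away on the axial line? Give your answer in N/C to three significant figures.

Dipole fields scale as 1/r³ in the far field.
The axial field is twice the equatorial field at the same r, so the geometry factor is 2/1.
E₂ = E₁ · (2/1) · (r₁/r₂)³ = 1640 · 2 · (4.60/15.4)³.
(r₁/r₂)³ = (0.2987)³ = 0.02665.
E₂ ≈ 87.41 N/C.

E ≈ 87.4 N/C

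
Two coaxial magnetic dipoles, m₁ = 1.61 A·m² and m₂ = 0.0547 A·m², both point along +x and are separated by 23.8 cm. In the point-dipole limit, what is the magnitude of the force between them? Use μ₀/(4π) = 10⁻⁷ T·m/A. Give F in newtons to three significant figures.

F ≈ 1.65×10⁻⁵ N

On-axis B of dipole 1: B = (μ₀/4π)·2m₁/r³. Force on dipole 2: F = m₂·dB/dr.
dB/dr = −(μ₀/4π)·6m₁/r⁴, so |F| = (μ₀/4π)·6m₁m₂/r⁴.
F = 6(10⁻⁷)(1.61)(0.0547)/(0.238)⁴ = 1.647×10⁻⁵ N.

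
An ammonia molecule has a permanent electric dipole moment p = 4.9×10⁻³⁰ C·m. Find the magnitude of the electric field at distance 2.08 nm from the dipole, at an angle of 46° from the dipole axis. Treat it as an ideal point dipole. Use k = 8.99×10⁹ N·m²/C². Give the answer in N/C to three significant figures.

E ≈ 7.66×10⁶ N/C

At angle θ the dipole field magnitude is E = (kp/r³)·√(1 + 3cos²θ).
kp/r³ = (8.99×10⁹)(4.90×10⁻³⁰) / (2.08×10⁻⁹)³ = 4.895×10⁶ N/C.
√(1 + 3cos²46°) = √(1 + 3·0.4826) = √2.4477 ≈ 1.5645.
E ≈ 4.895×10⁶ × 1.564 = 7.658×10⁶ N/C.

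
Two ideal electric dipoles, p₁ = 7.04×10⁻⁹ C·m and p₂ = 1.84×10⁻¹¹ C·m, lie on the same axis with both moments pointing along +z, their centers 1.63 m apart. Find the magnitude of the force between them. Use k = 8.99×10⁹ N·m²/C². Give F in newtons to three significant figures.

F ≈ 9.90×10⁻¹⁰ N

On-axis field of dipole 1 at distance r: E = 2kp₁/r³. Force on dipole 2 is F = p₂·dE/dr (gradient along axis).
dE/dr = −6kp₁/r⁴, so |F| = 6kp₁p₂/r⁴ (attractive for aligned moments).
F = 6(8.99×10⁹)(7.04×10⁻⁹)(1.84×10⁻¹¹)/(1.63)⁴ = 9.898×10⁻¹⁰ N.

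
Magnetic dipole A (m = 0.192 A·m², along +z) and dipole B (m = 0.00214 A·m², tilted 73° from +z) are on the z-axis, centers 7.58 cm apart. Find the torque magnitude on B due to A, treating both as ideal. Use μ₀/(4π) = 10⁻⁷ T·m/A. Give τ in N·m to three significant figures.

τ ≈ 1.80×10⁻⁷ N·m

Dipole B is on the axis of dipole A, so B₁ there is axial: B₁ = (μ₀/4π)·2m₁/r³ along +z.
B₁ = 2(10⁻⁷)(0.192)/(0.0758)³ = 8.817×10⁻⁵ T.
τ = m₂ B₁ sinθ.
τ = (0.00214)(8.817×10⁻⁵)·sin73° = 1.804×10⁻⁷ N·m.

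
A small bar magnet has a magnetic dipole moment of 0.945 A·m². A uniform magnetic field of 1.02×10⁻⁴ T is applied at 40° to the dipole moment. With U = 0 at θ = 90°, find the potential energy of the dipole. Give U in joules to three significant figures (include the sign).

U ≈ -7.38×10⁻⁵ J

U = −m·B = −mB cosθ.
U = −(0.945)(1.02×10⁻⁴)·cos40° = -7.384×10⁻⁵ J.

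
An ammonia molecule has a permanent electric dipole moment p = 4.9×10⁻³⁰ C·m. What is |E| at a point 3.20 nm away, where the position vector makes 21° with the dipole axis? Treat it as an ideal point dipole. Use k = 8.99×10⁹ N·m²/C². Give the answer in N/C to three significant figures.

At angle θ the dipole field magnitude is E = (kp/r³)·√(1 + 3cos²θ).
kp/r³ = (8.99×10⁹)(4.90×10⁻³⁰) / (3.20×10⁻⁹)³ = 1.344×10⁶ N/C.
√(1 + 3cos²21°) = √(1 + 3·0.8716) = √3.6147 ≈ 1.9012.
E ≈ 1.344×10⁶ × 1.901 = 2.556×10⁶ N/C.

E ≈ 2.56×10⁶ N/C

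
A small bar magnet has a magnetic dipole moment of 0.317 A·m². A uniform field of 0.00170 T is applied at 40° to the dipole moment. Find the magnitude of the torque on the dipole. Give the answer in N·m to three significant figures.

τ ≈ 3.46×10⁻⁴ N·m

Torque on a magnetic dipole: τ = mB sinθ.
τ = (0.317)(0.00170)·sin40° = 3.464×10⁻⁴ N·m.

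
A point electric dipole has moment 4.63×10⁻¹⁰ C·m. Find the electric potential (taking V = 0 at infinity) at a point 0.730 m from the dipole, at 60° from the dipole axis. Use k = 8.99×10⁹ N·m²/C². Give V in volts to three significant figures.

V ≈ 3.91 V

The dipole potential is V = kp cosθ / r².
V = (8.99×10⁹)(4.63×10⁻¹⁰)·cos60° / (0.730)² = 3.905 V.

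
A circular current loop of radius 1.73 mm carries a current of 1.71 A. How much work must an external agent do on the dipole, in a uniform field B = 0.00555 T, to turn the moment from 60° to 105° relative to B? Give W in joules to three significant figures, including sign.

W ≈ 6.77×10⁻⁸ J

Magnetic moment m = IA = Iπa² = (1.71)·π·(0.00173)² = 1.608×10⁻⁵ A·m².
W_ext = ΔU = −mB cosθ₂ + mB cosθ₁ = mB(cosθ₁ − cosθ₂).
W = (1.608×10⁻⁵)(0.00555)·(cos60° − cos105°) = (8.924×10⁻⁸)·(+0.7588) = 6.772×10⁻⁸ J.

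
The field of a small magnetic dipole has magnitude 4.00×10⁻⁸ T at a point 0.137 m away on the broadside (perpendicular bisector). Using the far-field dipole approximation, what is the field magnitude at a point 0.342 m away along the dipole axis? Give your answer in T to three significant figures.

Dipole fields scale as 1/r³ in the far field.
The axial field is twice the equatorial field at the same r, so the geometry factor is 2/1.
B₂ = B₁ · (2/1) · (r₁/r₂)³ = 4.00×10⁻⁸ · 2 · (0.137/0.342)³.
(r₁/r₂)³ = (0.4006)³ = 0.06428.
B₂ ≈ 5.142×10⁻⁹ T.

B ≈ 5.14×10⁻⁹ T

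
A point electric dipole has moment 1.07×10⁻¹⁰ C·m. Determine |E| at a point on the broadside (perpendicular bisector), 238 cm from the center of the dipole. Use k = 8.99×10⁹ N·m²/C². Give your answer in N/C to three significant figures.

On the perpendicular bisector E = kp/r³ (half the axial value at the same distance).
E = (8.99×10⁹)(1.07×10⁻¹⁰) / (2.38)³ = 0.07135 N/C.

E ≈ 0.0714 N/C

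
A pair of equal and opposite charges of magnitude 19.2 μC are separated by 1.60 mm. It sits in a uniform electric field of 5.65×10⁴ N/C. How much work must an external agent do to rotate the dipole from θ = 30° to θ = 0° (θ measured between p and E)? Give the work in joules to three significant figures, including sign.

W ≈ -2.33×10⁻⁴ J

Dipole moment p = qd = (1.92×10⁻⁵ C)(0.00160 m) = 3.072×10⁻⁸ C·m.
W_ext = ΔU = U(θ₂) − U(θ₁) = −pE cosθ₂ − (−pE cosθ₁) = pE(cosθ₁ − cosθ₂).
W = (3.072×10⁻⁸)(5.65×10⁴)·(cos30° − cos0°) = (0.001736)·(-0.1340) = -2.325×10⁻⁴ J.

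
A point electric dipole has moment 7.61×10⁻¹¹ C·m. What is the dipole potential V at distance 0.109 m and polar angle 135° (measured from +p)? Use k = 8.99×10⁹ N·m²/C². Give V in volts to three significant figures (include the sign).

The dipole potential is V = kp cosθ / r².
V = (8.99×10⁹)(7.61×10⁻¹¹)·cos135° / (0.109)² = -40.72 V.

V ≈ -40.7 V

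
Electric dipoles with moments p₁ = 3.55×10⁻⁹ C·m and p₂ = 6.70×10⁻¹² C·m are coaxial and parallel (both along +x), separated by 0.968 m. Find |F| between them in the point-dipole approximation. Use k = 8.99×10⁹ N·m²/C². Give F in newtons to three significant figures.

On-axis field of dipole 1 at distance r: E = 2kp₁/r³. Force on dipole 2 is F = p₂·dE/dr (gradient along axis).
dE/dr = −6kp₁/r⁴, so |F| = 6kp₁p₂/r⁴ (attractive for aligned moments).
F = 6(8.99×10⁹)(3.55×10⁻⁹)(6.70×10⁻¹²)/(0.968)⁴ = 1.461×10⁻⁹ N.

F ≈ 1.46×10⁻⁹ N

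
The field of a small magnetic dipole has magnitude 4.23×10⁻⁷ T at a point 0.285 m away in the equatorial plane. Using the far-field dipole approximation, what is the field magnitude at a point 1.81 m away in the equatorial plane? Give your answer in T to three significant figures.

Dipole fields scale as 1/r³ in the far field; the geometry is the same at both points.
B₂ = B₁ · (r₁/r₂)³ = 4.23×10⁻⁷ · (0.285/1.81)³.
(r₁/r₂)³ = (0.1575)³ = 0.003904.
B₂ ≈ 1.651×10⁻⁹ T.

B ≈ 1.65×10⁻⁹ T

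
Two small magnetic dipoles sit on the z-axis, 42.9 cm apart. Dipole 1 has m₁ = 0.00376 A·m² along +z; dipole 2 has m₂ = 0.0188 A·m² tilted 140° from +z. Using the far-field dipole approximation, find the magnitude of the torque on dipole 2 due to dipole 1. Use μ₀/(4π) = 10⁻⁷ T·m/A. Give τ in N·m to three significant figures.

τ ≈ 1.15×10⁻¹⁰ N·m

Dipole B is on the axis of dipole A, so B₁ there is axial: B₁ = (μ₀/4π)·2m₁/r³ along +z.
B₁ = 2(10⁻⁷)(0.00376)/(0.429)³ = 9.525×10⁻⁹ T.
τ = m₂ B₁ sinθ.
τ = (0.0188)(9.525×10⁻⁹)·sin140° = 1.151×10⁻¹⁰ N·m.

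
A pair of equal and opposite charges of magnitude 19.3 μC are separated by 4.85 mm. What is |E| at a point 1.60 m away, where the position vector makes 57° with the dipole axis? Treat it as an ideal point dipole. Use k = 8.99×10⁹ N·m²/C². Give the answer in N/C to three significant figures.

Dipole moment p = qd = (1.93×10⁻⁵ C)(0.00485 m) = 9.361×10⁻⁸ C·m.
At angle θ the dipole field magnitude is E = (kp/r³)·√(1 + 3cos²θ).
kp/r³ = (8.99×10⁹)(9.361×10⁻⁸) / (1.60)³ = 205.5 N/C.
√(1 + 3cos²57°) = √(1 + 3·0.2966) = √1.8899 ≈ 1.3747.
E ≈ 205.5 × 1.375 = 282.4 N/C.

E ≈ 282 N/C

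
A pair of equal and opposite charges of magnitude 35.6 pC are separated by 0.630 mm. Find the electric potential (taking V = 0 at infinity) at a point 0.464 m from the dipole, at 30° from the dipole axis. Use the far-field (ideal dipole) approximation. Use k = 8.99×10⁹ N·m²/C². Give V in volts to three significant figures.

Dipole moment p = qd = (3.56×10⁻¹¹ C)(6.30×10⁻⁴ m) = 2.243×10⁻¹⁴ C·m.
The dipole potential is V = kp cosθ / r².
V = (8.99×10⁹)(2.243×10⁻¹⁴)·cos30° / (0.464)² = 8.111×10⁻⁴ V.

V ≈ 8.11×10⁻⁴ V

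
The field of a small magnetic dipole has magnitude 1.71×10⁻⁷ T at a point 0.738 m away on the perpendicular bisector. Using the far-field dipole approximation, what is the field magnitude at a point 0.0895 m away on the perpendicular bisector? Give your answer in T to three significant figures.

B ≈ 9.59×10⁻⁵ T

Dipole fields scale as 1/r³ in the far field; the geometry is the same at both points.
B₂ = B₁ · (r₁/r₂)³ = 1.71×10⁻⁷ · (0.738/0.0895)³.
(r₁/r₂)³ = (8.246)³ = 560.7.
B₂ ≈ 9.587×10⁻⁵ T.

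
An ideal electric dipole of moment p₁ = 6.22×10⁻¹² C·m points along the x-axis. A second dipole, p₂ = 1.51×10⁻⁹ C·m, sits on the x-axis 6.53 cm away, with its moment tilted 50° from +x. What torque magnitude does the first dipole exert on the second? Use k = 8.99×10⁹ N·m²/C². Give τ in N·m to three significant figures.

The second dipole sits on the axis of the first, so the field there is axial: E₁ = 2kp₁/r³ along +x.
E₁ = 2(8.99×10⁹)(6.22×10⁻¹²)/(0.0653)³ = 401.6 N/C.
Torque on the second dipole: τ = p₂ E₁ sinθ.
τ = (1.51×10⁻⁹)(401.6)·sin50° = 4.646×10⁻⁷ N·m.

τ ≈ 4.65×10⁻⁷ N·m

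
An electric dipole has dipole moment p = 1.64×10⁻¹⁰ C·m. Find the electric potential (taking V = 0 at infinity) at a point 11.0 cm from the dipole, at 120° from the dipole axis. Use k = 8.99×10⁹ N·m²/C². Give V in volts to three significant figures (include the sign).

V ≈ -60.9 V

The dipole potential is V = kp cosθ / r².
V = (8.99×10⁹)(1.64×10⁻¹⁰)·cos120° / (0.110)² = -60.92 V.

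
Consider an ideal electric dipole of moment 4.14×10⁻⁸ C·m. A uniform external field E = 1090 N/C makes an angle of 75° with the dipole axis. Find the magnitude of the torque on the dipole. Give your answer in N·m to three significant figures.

τ ≈ 4.36×10⁻⁵ N·m

Torque on an electric dipole: τ = pE sinθ.
τ = (4.14×10⁻⁸)(1090)·sin75° = 4.359×10⁻⁵ N·m.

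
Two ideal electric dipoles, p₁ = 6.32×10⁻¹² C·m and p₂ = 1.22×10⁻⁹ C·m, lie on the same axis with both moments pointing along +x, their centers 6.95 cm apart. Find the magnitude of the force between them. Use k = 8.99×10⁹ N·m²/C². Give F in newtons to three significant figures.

On-axis field of dipole 1 at distance r: E = 2kp₁/r³. Force on dipole 2 is F = p₂·dE/dr (gradient along axis).
dE/dr = −6kp₁/r⁴, so |F| = 6kp₁p₂/r⁴ (attractive for aligned moments).
F = 6(8.99×10⁹)(6.32×10⁻¹²)(1.22×10⁻⁹)/(0.0695)⁴ = 1.783×10⁻⁵ N.

F ≈ 1.78×10⁻⁵ N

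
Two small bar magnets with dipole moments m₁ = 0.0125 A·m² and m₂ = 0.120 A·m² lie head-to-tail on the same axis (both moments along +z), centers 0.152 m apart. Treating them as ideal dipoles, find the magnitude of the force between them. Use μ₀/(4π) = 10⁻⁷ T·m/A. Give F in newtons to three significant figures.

On-axis B of dipole 1: B = (μ₀/4π)·2m₁/r³. Force on dipole 2: F = m₂·dB/dr.
dB/dr = −(μ₀/4π)·6m₁/r⁴, so |F| = (μ₀/4π)·6m₁m₂/r⁴.
F = 6(10⁻⁷)(0.0125)(0.120)/(0.152)⁴ = 1.686×10⁻⁶ N.

F ≈ 1.69×10⁻⁶ N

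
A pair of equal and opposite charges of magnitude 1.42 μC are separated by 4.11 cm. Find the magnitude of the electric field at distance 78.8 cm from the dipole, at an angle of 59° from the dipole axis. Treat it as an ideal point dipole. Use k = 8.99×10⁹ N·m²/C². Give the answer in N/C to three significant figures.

Dipole moment p = qd = (1.42×10⁻⁶ C)(0.0411 m) = 5.836×10⁻⁸ C·m.
At angle θ the dipole field magnitude is E = (kp/r³)·√(1 + 3cos²θ).
kp/r³ = (8.99×10⁹)(5.836×10⁻⁸) / (0.788)³ = 1072 N/C.
√(1 + 3cos²59°) = √(1 + 3·0.2653) = √1.7958 ≈ 1.3401.
E ≈ 1072 × 1.340 = 1437 N/C.

E ≈ 1440 N/C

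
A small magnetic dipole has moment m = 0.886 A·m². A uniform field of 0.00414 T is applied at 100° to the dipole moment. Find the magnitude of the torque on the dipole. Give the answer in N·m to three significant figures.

τ ≈ 0.00361 N·m

Torque on a magnetic dipole: τ = mB sinθ.
τ = (0.886)(0.00414)·sin100° = 0.003612 N·m.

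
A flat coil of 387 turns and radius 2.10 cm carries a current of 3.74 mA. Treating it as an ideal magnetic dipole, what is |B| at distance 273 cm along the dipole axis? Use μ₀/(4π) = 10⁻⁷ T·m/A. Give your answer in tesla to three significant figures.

m = NIA = NIπa² = 387·(0.00374)·π·(0.0210)² = 0.002005 A·m².
On axis B = (μ₀/4π)·2m/r³.
B = 2·(10⁻⁷)·(0.002005) / (2.73)³ = 1.971×10⁻¹¹ T.

B ≈ 1.97×10⁻¹¹ T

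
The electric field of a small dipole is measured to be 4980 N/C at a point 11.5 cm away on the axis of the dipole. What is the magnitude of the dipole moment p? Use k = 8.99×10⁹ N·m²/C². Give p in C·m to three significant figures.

On axis E = 2kp/r³, so p = Er³/(2k).
p = (4980)·(0.115)³ / (2·8.99×10⁹) = 4.212×10⁻¹⁰ C·m.

p ≈ 4.21×10⁻¹⁰ C·m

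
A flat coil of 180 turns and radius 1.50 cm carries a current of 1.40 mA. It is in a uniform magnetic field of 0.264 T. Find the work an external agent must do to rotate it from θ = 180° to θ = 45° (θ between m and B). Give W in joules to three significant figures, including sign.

m = NIA = NIπa² = 180·(0.00140)·π·(0.0150)² = 1.781×10⁻⁴ A·m².
W_ext = ΔU = −mB cosθ₂ + mB cosθ₁ = mB(cosθ₁ − cosθ₂).
W = (1.781×10⁻⁴)(0.264)·(cos180° − cos45°) = (4.702×10⁻⁵)·(-1.7071) = -8.027×10⁻⁵ J.

W ≈ -8.03×10⁻⁵ J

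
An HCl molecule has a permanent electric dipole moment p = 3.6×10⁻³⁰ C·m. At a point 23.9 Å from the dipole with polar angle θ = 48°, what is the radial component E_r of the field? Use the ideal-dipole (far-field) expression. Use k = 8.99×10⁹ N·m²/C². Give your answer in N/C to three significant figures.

For a dipole, E_r = (2kp cosθ)/r³.
kp/r³ = (8.99×10⁹)(3.60×10⁻³⁰)/(2.39×10⁻⁹)³ = 2.371×10⁶ N/C.
E_r = 2·2.371×10⁶·cos48° = 3.173×10⁶ N/C.

E_r ≈ 3.17×10⁶ N/C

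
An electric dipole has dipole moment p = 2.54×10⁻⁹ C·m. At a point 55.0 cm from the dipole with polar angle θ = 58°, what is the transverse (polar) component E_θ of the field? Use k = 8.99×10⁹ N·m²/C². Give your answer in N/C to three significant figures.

E_θ ≈ 116 N/C

For a dipole, E_θ = (kp sinθ)/r³.
kp/r³ = (8.99×10⁹)(2.54×10⁻⁹)/(0.550)³ = 137.2 N/C.
E_θ = 137.2·sin58° = 116.4 N/C.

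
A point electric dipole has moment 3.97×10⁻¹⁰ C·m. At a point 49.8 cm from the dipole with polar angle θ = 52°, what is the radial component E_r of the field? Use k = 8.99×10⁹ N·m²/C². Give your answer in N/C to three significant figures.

E_r ≈ 35.6 N/C

For a dipole, E_r = (2kp cosθ)/r³.
kp/r³ = (8.99×10⁹)(3.97×10⁻¹⁰)/(0.498)³ = 28.90 N/C.
E_r = 2·28.90·cos52° = 35.58 N/C.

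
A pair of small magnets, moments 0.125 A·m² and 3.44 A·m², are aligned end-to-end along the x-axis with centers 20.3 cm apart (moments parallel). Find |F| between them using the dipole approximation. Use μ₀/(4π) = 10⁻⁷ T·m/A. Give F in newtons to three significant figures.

On-axis B of dipole 1: B = (μ₀/4π)·2m₁/r³. Force on dipole 2: F = m₂·dB/dr.
dB/dr = −(μ₀/4π)·6m₁/r⁴, so |F| = (μ₀/4π)·6m₁m₂/r⁴.
F = 6(10⁻⁷)(0.125)(3.44)/(0.203)⁴ = 1.519×10⁻⁴ N.

F ≈ 1.52×10⁻⁴ N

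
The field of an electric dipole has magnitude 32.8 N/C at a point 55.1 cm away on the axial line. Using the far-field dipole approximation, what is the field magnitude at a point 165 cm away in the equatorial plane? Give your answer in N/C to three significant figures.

E ≈ 0.611 N/C

Dipole fields scale as 1/r³ in the far field.
The axial field is twice the equatorial field at the same r, so the geometry factor is 1/2.
E₂ = E₁ · (1/2) · (r₁/r₂)³ = 32.8 · 0.5 · (55.1/165)³.
(r₁/r₂)³ = (0.3339)³ = 0.03724.
E₂ ≈ 0.6107 N/C.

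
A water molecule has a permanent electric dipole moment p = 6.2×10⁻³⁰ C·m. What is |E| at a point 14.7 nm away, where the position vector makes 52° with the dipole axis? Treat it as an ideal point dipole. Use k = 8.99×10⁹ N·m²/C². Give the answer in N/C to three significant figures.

E ≈ 2.57×10⁴ N/C

At angle θ the dipole field magnitude is E = (kp/r³)·√(1 + 3cos²θ).
kp/r³ = (8.99×10⁹)(6.20×10⁻³⁰) / (1.47×10⁻⁸)³ = 1.755×10⁴ N/C.
√(1 + 3cos²52°) = √(1 + 3·0.3790) = √2.1371 ≈ 1.4619.
E ≈ 1.755×10⁴ × 1.462 = 2.565×10⁴ N/C.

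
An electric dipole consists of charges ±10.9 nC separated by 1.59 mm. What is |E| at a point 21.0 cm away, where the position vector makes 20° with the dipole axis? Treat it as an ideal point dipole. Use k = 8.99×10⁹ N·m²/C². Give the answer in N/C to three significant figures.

Dipole moment p = qd = (1.09×10⁻⁸ C)(0.00159 m) = 1.733×10⁻¹¹ C·m.
At angle θ the dipole field magnitude is E = (kp/r³)·√(1 + 3cos²θ).
kp/r³ = (8.99×10⁹)(1.733×10⁻¹¹) / (0.210)³ = 16.82 N/C.
√(1 + 3cos²20°) = √(1 + 3·0.8830) = √3.6491 ≈ 1.9103.
E ≈ 16.82 × 1.910 = 32.14 N/C.

E ≈ 32.1 N/C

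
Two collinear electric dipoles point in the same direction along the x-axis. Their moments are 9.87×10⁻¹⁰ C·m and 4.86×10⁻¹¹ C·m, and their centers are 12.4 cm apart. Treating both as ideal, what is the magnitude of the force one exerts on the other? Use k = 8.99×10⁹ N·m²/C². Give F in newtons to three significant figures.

On-axis field of dipole 1 at distance r: E = 2kp₁/r³. Force on dipole 2 is F = p₂·dE/dr (gradient along axis).
dE/dr = −6kp₁/r⁴, so |F| = 6kp₁p₂/r⁴ (attractive for aligned moments).
F = 6(8.99×10⁹)(9.87×10⁻¹⁰)(4.86×10⁻¹¹)/(0.124)⁴ = 1.094×10⁻⁵ N.

F ≈ 1.09×10⁻⁵ N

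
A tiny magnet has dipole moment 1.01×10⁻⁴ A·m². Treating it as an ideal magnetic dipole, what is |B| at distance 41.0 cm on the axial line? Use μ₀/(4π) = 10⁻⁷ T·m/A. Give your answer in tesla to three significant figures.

On axis B = (μ₀/4π)·2m/r³.
B = 2·(10⁻⁷)·(1.01×10⁻⁴) / (0.410)³ = 2.931×10⁻¹⁰ T.

B ≈ 2.93×10⁻¹⁰ T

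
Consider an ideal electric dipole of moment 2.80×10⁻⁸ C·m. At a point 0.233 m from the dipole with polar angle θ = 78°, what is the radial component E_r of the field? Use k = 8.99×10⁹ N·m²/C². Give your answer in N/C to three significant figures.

E_r ≈ 8270 N/C

For a dipole, E_r = (2kp cosθ)/r³.
kp/r³ = (8.99×10⁹)(2.80×10⁻⁸)/(0.233)³ = 1.990×10⁴ N/C.
E_r = 2·1.990×10⁴·cos78° = 8275 N/C.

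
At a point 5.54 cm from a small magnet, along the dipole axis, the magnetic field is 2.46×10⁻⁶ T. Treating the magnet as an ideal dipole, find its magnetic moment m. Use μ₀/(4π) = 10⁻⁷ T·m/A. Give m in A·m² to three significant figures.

m ≈ 0.00209 A·m²

On axis B = (μ₀/4π)·2m/r³, so m = Br³·4π/(μ₀·2).
m = (2.46×10⁻⁶)·(0.0554)³ / (2·10⁻⁷) = 0.002091 A·m².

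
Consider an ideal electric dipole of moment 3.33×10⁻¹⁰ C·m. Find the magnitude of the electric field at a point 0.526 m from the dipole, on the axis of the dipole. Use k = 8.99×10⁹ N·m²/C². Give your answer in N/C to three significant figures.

E ≈ 41.1 N/C

On the dipole axis E = 2kp/r³.
E = 2·(8.99×10⁹)(3.33×10⁻¹⁰) / (0.526)³ = 41.14 N/C.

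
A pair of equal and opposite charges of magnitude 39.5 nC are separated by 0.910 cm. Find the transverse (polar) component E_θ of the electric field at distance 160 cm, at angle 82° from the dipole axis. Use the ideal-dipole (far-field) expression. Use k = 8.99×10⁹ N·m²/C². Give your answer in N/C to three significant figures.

Dipole moment p = qd = (3.95×10⁻⁸ C)(0.00910 m) = 3.595×10⁻¹⁰ C·m.
For a dipole, E_θ = (kp sinθ)/r³.
kp/r³ = (8.99×10⁹)(3.595×10⁻¹⁰)/(1.60)³ = 0.7890 N/C.
E_θ = 0.7890·sin82° = 0.7814 N/C.

E_θ ≈ 0.781 N/C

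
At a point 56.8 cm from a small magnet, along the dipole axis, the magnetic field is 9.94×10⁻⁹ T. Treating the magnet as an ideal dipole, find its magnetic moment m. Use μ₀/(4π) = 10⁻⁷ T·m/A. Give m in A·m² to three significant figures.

m ≈ 0.00911 A·m²

On axis B = (μ₀/4π)·2m/r³, so m = Br³·4π/(μ₀·2).
m = (9.94×10⁻⁹)·(0.568)³ / (2·10⁻⁷) = 0.009108 A·m².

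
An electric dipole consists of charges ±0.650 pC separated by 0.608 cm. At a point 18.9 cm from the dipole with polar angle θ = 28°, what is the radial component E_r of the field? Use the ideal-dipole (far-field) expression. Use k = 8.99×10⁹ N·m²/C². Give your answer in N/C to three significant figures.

Dipole moment p = qd = (6.50×10⁻¹³ C)(0.00608 m) = 3.952×10⁻¹⁵ C·m.
For a dipole, E_r = (2kp cosθ)/r³.
kp/r³ = (8.99×10⁹)(3.952×10⁻¹⁵)/(0.189)³ = 0.005262 N/C.
E_r = 2·0.005262·cos28° = 0.009293 N/C.

E_r ≈ 0.00929 N/C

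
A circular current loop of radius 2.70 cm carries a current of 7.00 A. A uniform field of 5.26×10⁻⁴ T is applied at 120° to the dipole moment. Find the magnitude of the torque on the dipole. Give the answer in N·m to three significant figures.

τ ≈ 7.30×10⁻⁶ N·m

Magnetic moment m = IA = Iπa² = (7.00)·π·(0.0270)² = 0.01603 A·m².
Torque on a magnetic dipole: τ = mB sinθ.
τ = (0.01603)(5.26×10⁻⁴)·sin120° = 7.302×10⁻⁶ N·m.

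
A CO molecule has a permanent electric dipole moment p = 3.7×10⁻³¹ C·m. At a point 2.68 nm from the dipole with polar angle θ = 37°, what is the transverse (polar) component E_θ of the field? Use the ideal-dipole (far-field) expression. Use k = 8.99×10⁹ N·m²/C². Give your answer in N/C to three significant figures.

E_θ ≈ 1.04×10⁵ N/C

For a dipole, E_θ = (kp sinθ)/r³.
kp/r³ = (8.99×10⁹)(3.70×10⁻³¹)/(2.68×10⁻⁹)³ = 1.728×10⁵ N/C.
E_θ = 1.728×10⁵·sin37° = 1.040×10⁵ N/C.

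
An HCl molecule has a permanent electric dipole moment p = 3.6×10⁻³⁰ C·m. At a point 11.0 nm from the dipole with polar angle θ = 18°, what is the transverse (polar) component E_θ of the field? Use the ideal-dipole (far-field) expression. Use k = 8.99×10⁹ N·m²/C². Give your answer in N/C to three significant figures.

For a dipole, E_θ = (kp sinθ)/r³.
kp/r³ = (8.99×10⁹)(3.60×10⁻³⁰)/(1.10×10⁻⁸)³ = 2.432×10⁴ N/C.
E_θ = 2.432×10⁴·sin18° = 7514 N/C.

E_θ ≈ 7510 N/C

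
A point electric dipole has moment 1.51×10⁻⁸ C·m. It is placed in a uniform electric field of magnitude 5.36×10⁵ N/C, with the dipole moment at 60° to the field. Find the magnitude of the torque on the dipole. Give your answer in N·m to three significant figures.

τ ≈ 0.00701 N·m

Torque on an electric dipole: τ = pE sinθ.
τ = (1.51×10⁻⁸)(5.36×10⁵)·sin60° = 0.007009 N·m.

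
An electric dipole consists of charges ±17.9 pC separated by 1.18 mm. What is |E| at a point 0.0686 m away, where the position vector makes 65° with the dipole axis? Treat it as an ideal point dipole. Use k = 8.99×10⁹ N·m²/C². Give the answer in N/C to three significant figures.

E ≈ 0.729 N/C

Dipole moment p = qd = (1.79×10⁻¹¹ C)(0.00118 m) = 2.112×10⁻¹⁴ C·m.
At angle θ the dipole field magnitude is E = (kp/r³)·√(1 + 3cos²θ).
kp/r³ = (8.99×10⁹)(2.112×10⁻¹⁴) / (0.0686)³ = 0.5881 N/C.
√(1 + 3cos²65°) = √(1 + 3·0.1786) = √1.5358 ≈ 1.2393.
E ≈ 0.5881 × 1.239 = 0.7289 N/C.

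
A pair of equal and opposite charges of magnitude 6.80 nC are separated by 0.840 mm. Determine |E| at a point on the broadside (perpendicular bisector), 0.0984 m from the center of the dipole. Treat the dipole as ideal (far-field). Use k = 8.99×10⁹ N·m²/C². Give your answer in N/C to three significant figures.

Dipole moment p = qd = (6.80×10⁻⁹ C)(8.40×10⁻⁴ m) = 5.712×10⁻¹² C·m.
In the equatorial plane E = kp/r³.
E = (8.99×10⁹)(5.712×10⁻¹²) / (0.0984)³ = 53.90 N/C.

E ≈ 53.9 N/C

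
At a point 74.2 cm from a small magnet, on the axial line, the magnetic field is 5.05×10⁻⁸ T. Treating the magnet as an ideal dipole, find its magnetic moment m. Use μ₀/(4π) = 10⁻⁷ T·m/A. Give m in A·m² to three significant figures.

On axis B = (μ₀/4π)·2m/r³, so m = Br³·4π/(μ₀·2).
m = (5.05×10⁻⁸)·(0.742)³ / (2·10⁻⁷) = 0.1032 A·m².

m ≈ 0.103 A·m²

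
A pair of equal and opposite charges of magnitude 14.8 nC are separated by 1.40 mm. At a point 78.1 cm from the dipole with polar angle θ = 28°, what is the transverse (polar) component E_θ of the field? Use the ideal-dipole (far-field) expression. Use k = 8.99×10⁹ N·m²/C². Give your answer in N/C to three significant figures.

Dipole moment p = qd = (1.48×10⁻⁸ C)(0.00140 m) = 2.072×10⁻¹¹ C·m.
For a dipole, E_θ = (kp sinθ)/r³.
kp/r³ = (8.99×10⁹)(2.072×10⁻¹¹)/(0.781)³ = 0.3910 N/C.
E_θ = 0.3910·sin28° = 0.1836 N/C.

E_θ ≈ 0.184 N/C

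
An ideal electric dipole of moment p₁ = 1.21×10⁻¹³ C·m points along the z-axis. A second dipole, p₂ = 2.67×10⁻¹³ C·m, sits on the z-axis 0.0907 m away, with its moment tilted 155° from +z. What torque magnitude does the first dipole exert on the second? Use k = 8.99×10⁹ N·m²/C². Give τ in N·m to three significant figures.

τ ≈ 3.29×10⁻¹³ N·m

The second dipole sits on the axis of the first, so the field there is axial: E₁ = 2kp₁/r³ along +z.
E₁ = 2(8.99×10⁹)(1.21×10⁻¹³)/(0.0907)³ = 2.916 N/C.
Torque on the second dipole: τ = p₂ E₁ sinθ.
τ = (2.67×10⁻¹³)(2.916)·sin155° = 3.290×10⁻¹³ N·m.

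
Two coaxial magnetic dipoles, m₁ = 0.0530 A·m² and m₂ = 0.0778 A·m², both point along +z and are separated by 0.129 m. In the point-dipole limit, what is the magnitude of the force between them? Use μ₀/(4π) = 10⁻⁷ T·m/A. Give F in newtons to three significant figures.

F ≈ 8.93×10⁻⁶ N

On-axis B of dipole 1: B = (μ₀/4π)·2m₁/r³. Force on dipole 2: F = m₂·dB/dr.
dB/dr = −(μ₀/4π)·6m₁/r⁴, so |F| = (μ₀/4π)·6m₁m₂/r⁴.
F = 6(10⁻⁷)(0.0530)(0.0778)/(0.129)⁴ = 8.934×10⁻⁶ N.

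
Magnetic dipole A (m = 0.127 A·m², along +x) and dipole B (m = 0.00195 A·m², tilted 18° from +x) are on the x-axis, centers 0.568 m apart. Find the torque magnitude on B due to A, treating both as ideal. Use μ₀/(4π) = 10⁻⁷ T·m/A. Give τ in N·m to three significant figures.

Dipole B is on the axis of dipole A, so B₁ there is axial: B₁ = (μ₀/4π)·2m₁/r³ along +x.
B₁ = 2(10⁻⁷)(0.127)/(0.568)³ = 1.386×10⁻⁷ T.
τ = m₂ B₁ sinθ.
τ = (0.00195)(1.386×10⁻⁷)·sin18° = 8.352×10⁻¹¹ N·m.

τ ≈ 8.35×10⁻¹¹ N·m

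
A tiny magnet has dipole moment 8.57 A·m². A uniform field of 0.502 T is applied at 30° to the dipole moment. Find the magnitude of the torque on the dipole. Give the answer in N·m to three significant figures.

Torque on a magnetic dipole: τ = mB sinθ.
τ = (8.57)(0.502)·sin30° = 2.151 N·m.

τ ≈ 2.15 N·m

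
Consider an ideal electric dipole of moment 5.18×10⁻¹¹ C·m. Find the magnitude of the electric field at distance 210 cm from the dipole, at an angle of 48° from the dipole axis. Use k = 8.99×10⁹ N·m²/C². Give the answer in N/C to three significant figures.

E ≈ 0.0770 N/C

At angle θ the dipole field magnitude is E = (kp/r³)·√(1 + 3cos²θ).
kp/r³ = (8.99×10⁹)(5.18×10⁻¹¹) / (2.10)³ = 0.05028 N/C.
√(1 + 3cos²48°) = √(1 + 3·0.4477) = √2.3432 ≈ 1.5308.
E ≈ 0.05028 × 1.531 = 0.07697 N/C.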